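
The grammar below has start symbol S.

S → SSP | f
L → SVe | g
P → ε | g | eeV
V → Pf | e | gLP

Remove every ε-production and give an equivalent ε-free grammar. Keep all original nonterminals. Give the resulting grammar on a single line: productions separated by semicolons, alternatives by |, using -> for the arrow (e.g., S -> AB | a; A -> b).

Nullable set: {P}.
S -> SSP: P nullable, giving SS | SSP.
Drop P -> ε.
V -> Pf: P nullable, giving Pf | f.
V -> gLP: P nullable, giving gL | gLP.
Unchanged (no nullable symbols): S -> f; L -> SVe; L -> g; P -> eeV; P -> g; V -> e.

S -> f | SS | SSP; L -> g | SVe; P -> g | eeV; V -> e | f | Pf | gL | gLP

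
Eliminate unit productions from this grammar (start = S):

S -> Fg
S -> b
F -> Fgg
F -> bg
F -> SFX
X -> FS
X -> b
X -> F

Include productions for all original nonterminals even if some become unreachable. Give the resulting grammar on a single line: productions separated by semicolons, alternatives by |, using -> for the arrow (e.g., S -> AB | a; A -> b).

Unit productions: X->F.
Unit pairs (A ⇒* B via units): (X,F).
S: inherits non-unit rules of {S} → Fg | b.
F: inherits non-unit rules of {F} → Fgg | SFX | bg.
X: inherits non-unit rules of {F, X} → FS | Fgg | SFX | b | bg.

S -> b | Fg; F -> bg | Fgg | SFX; X -> b | FS | bg | Fgg | SFX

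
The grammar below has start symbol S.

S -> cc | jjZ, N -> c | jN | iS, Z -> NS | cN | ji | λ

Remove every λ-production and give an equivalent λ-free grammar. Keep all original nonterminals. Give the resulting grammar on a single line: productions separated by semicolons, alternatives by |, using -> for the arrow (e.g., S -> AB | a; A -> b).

S -> cc | jj | jjZ; N -> c | iS | jN; Z -> NS | cN | ji

Nullable set: {Z}.
S -> jjZ: Z nullable, giving jj | jjZ.
Drop Z -> λ.
Unchanged (no nullable symbols): S -> cc; N -> c; N -> iS; N -> jN; Z -> NS; Z -> cN; Z -> ji.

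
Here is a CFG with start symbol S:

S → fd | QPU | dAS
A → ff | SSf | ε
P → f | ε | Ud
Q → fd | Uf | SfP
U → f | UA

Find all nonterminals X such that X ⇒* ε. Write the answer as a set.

{A, P}

Directly nullable (have an ε-rule): {A, P}.
Not nullable: Q, S, U — each has a terminal in every rule's right-hand side or depends on a non-nullable symbol.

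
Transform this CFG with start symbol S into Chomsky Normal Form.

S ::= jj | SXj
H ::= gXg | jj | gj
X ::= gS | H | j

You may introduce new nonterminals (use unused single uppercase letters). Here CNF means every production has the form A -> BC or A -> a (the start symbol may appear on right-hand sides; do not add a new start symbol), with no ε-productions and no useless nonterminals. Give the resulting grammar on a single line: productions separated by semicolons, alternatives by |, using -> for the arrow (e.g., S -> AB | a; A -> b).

No ε-productions.
After unit-elimination: S -> jj | SXj; H -> gj | jj | gXg; X -> j | gS | gj | jj | gXg.
TERM: introduce A -> g, B -> j and substitute in every rule of length ≥2.
BIN: H -> AXA becomes H -> AC, C -> XA; S -> SXB becomes S -> SD, D -> XB; X -> AXA becomes X -> AE, E -> XA.
Drop unreachable/unproductive: H.

S -> BB | SD; A -> g; B -> j; D -> XB; E -> XA; X -> j | AB | AE | AS | BB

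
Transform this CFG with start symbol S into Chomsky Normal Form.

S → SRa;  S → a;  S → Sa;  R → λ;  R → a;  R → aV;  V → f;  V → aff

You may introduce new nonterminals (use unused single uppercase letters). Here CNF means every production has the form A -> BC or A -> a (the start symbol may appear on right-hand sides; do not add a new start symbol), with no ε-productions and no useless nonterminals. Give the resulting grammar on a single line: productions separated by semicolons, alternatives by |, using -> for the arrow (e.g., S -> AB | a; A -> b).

S -> a | SA | SC; A -> a; B -> f; C -> RA; D -> BB; R -> a | AV; V -> f | AD

Nullable: {R}; after ε-elimination: S -> a | Sa | SRa; R -> a | aV; V -> f | aff.
No unit productions to eliminate.
TERM: introduce A -> a, B -> f and substitute in every rule of length ≥2.
BIN: S -> SRA becomes S -> SC, C -> RA; V -> ABB becomes V -> AD, D -> BB.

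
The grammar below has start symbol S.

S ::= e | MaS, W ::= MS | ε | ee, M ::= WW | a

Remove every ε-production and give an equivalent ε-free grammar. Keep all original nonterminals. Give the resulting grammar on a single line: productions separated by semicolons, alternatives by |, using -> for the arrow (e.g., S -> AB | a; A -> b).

Nullable set: {M, W}.
S -> MaS: M nullable, giving MaS | aS.
M -> WW: W, W nullable, giving W | WW.
Drop W -> ε.
W -> MS: M nullable, giving MS | S.
Unchanged (no nullable symbols): S -> e; M -> a; W -> ee.

S -> e | aS | MaS; M -> W | a | WW; W -> S | MS | ee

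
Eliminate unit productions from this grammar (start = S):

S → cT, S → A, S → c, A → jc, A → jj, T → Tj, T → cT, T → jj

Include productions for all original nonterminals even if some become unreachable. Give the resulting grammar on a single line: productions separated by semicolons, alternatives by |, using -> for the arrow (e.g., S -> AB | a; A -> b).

S -> c | cT | jc | jj; A -> jc | jj; T -> Tj | cT | jj

Unit productions: S->A.
Unit pairs (A ⇒* B via units): (S,A).
S: inherits non-unit rules of {A, S} → c | cT | jc | jj.
A: inherits non-unit rules of {A} → jc | jj.
T: inherits non-unit rules of {T} → Tj | cT | jj.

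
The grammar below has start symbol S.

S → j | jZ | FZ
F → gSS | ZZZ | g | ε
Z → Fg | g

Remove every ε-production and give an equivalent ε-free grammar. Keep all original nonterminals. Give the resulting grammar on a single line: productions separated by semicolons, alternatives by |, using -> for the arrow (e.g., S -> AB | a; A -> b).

S -> Z | j | FZ | jZ; F -> g | ZZZ | gSS; Z -> g | Fg

Nullable set: {F}.
S -> FZ: F nullable, giving FZ | Z.
Drop F -> ε.
Z -> Fg: F nullable, giving Fg | g.
Unchanged (no nullable symbols): S -> j; S -> jZ; F -> ZZZ; F -> g; F -> gSS; Z -> g.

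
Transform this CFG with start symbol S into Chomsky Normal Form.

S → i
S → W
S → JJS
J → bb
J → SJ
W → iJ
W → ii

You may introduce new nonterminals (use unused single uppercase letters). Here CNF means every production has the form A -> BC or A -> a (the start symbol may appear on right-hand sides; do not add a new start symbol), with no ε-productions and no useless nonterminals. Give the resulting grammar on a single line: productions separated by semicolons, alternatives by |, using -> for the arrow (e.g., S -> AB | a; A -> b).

S -> i | BB | BJ | JC; A -> b; B -> i; C -> JS; J -> AA | SJ

No ε-productions.
After unit-elimination: S -> i | iJ | ii | JJS; J -> SJ | bb; W -> iJ | ii.
TERM: introduce A -> b, B -> i and substitute in every rule of length ≥2.
BIN: S -> JJS becomes S -> JC, C -> JS.
Drop unreachable/unproductive: W.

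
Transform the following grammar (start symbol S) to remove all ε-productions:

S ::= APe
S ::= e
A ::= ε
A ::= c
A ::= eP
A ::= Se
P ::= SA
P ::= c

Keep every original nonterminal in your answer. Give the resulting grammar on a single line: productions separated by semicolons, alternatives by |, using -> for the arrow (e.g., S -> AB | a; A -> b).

Nullable set: {A}.
S -> APe: A nullable, giving APe | Pe.
Drop A -> ε.
P -> SA: A nullable, giving S | SA.
Unchanged (no nullable symbols): S -> e; A -> Se; A -> c; A -> eP; P -> c.

S -> e | Pe | APe; A -> c | Se | eP; P -> S | c | SA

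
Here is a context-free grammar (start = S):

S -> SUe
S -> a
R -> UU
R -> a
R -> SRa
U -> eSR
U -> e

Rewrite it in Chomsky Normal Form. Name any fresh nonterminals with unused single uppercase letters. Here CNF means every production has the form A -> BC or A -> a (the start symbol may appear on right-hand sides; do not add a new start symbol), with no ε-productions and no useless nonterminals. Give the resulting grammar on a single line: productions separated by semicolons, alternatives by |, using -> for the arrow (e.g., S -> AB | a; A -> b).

S -> a | SD; A -> a; B -> e; C -> RA; D -> UB; E -> SR; R -> a | SC | UU; U -> e | BE

No ε-productions.
No unit productions to eliminate.
TERM: introduce A -> a, B -> e and substitute in every rule of length ≥2.
BIN: R -> SRA becomes R -> SC, C -> RA; S -> SUB becomes S -> SD, D -> UB; U -> BSR becomes U -> BE, E -> SR.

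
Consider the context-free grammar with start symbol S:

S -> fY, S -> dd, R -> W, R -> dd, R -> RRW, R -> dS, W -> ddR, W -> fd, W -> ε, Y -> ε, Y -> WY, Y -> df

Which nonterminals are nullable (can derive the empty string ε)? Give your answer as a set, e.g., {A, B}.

Directly nullable (have an ε-rule): {W, Y}.
R is nullable via R -> W (every symbol on the right is already known nullable).
Not nullable: S — each has a terminal in every rule's right-hand side or depends on a non-nullable symbol.

{R, W, Y}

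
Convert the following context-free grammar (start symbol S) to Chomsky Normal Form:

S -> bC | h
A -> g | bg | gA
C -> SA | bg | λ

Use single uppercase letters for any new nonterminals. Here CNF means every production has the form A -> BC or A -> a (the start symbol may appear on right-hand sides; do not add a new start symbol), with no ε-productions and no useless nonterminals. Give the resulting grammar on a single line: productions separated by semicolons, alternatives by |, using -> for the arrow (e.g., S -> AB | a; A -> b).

S -> b | h | BC; A -> g | BD | DA; B -> b; C -> BD | SA; D -> g

Nullable: {C}; after ε-elimination: S -> b | h | bC; A -> g | bg | gA; C -> SA | bg.
No unit productions to eliminate.
TERM: introduce B -> b, D -> g and substitute in every rule of length ≥2.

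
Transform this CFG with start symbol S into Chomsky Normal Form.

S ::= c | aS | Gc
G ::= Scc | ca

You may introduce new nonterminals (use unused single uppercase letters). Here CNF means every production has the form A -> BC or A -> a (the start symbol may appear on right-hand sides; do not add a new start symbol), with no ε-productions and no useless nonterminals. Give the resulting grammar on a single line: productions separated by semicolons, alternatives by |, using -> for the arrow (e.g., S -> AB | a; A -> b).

S -> c | BS | GA; A -> c; B -> a; C -> AA; G -> AB | SC

No ε-productions.
No unit productions to eliminate.
TERM: introduce B -> a, A -> c and substitute in every rule of length ≥2.
BIN: G -> SAA becomes G -> SC, C -> AA.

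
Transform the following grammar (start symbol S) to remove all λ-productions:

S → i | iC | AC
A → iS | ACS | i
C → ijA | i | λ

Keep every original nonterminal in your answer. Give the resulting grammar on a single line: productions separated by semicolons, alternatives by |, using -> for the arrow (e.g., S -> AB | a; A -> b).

S -> A | i | AC | iC; A -> i | AS | iS | ACS; C -> i | ijA

Nullable set: {C}.
S -> AC: C nullable, giving A | AC.
S -> iC: C nullable, giving i | iC.
A -> ACS: C nullable, giving ACS | AS.
Drop C -> λ.
Unchanged (no nullable symbols): S -> i; A -> i; A -> iS; C -> i; C -> ijA.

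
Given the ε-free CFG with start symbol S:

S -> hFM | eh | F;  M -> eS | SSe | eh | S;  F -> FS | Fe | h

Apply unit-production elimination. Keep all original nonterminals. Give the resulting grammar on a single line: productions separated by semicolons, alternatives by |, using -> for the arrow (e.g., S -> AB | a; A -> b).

S -> h | FS | Fe | eh | hFM; F -> h | FS | Fe; M -> h | FS | Fe | eS | eh | SSe | hFM

Unit productions: M->S, S->F.
Unit pairs (A ⇒* B via units): (M,F), (M,S), (S,F).
S: inherits non-unit rules of {F, S} → FS | Fe | eh | h | hFM.
F: inherits non-unit rules of {F} → FS | Fe | h.
M: inherits non-unit rules of {F, M, S} → FS | Fe | SSe | eS | eh | h | hFM.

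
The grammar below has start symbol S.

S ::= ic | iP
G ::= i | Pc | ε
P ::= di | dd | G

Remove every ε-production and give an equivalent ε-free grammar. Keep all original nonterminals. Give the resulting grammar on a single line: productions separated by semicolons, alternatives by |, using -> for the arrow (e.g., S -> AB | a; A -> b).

Nullable set: {G, P}.
S -> iP: P nullable, giving i | iP.
Drop G -> ε.
G -> Pc: P nullable, giving Pc | c.
P -> G: G nullable, giving G.
Unchanged (no nullable symbols): S -> ic; G -> i; P -> dd; P -> di.

S -> i | iP | ic; G -> c | i | Pc; P -> G | dd | di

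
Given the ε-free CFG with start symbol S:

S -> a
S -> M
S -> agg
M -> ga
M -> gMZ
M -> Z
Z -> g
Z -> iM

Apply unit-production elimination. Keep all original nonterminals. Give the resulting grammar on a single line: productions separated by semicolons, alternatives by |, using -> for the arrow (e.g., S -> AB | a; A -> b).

Unit productions: M->Z, S->M.
Unit pairs (A ⇒* B via units): (M,Z), (S,M), (S,Z).
S: inherits non-unit rules of {M, S, Z} → a | agg | g | gMZ | ga | iM.
M: inherits non-unit rules of {M, Z} → g | gMZ | ga | iM.
Z: inherits non-unit rules of {Z} → g | iM.

S -> a | g | ga | iM | agg | gMZ; M -> g | ga | iM | gMZ; Z -> g | iM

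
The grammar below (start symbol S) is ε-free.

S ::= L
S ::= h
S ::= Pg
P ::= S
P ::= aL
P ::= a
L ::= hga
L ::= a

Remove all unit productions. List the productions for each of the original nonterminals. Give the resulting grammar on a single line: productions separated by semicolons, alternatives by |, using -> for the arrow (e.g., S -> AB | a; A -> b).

S -> a | h | Pg | hga; L -> a | hga; P -> a | h | Pg | aL | hga

Unit productions: P->S, S->L.
Unit pairs (A ⇒* B via units): (P,L), (P,S), (S,L).
S: inherits non-unit rules of {L, S} → Pg | a | h | hga.
L: inherits non-unit rules of {L} → a | hga.
P: inherits non-unit rules of {L, P, S} → Pg | a | aL | h | hga.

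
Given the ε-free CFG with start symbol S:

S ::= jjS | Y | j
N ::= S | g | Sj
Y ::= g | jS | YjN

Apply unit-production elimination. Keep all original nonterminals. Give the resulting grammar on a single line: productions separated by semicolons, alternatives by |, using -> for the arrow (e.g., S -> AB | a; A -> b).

Unit productions: N->S, S->Y.
Unit pairs (A ⇒* B via units): (N,S), (N,Y), (S,Y).
S: inherits non-unit rules of {S, Y} → YjN | g | j | jS | jjS.
N: inherits non-unit rules of {N, S, Y} → Sj | YjN | g | j | jS | jjS.
Y: inherits non-unit rules of {Y} → YjN | g | jS.

S -> g | j | jS | YjN | jjS; N -> g | j | Sj | jS | YjN | jjS; Y -> g | jS | YjN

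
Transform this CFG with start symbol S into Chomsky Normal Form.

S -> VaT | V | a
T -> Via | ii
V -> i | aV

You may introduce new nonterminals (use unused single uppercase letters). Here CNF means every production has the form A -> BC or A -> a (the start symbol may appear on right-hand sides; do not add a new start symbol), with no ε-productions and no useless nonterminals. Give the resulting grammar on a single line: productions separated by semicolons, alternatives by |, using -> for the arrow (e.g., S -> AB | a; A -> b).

S -> a | i | AV | VC; A -> a; B -> i; C -> AT; D -> BA; T -> BB | VD; V -> i | AV

No ε-productions.
After unit-elimination: S -> a | i | aV | VaT; T -> ii | Via; V -> i | aV.
TERM: introduce A -> a, B -> i and substitute in every rule of length ≥2.
BIN: S -> VAT becomes S -> VC, C -> AT; T -> VBA becomes T -> VD, D -> BA.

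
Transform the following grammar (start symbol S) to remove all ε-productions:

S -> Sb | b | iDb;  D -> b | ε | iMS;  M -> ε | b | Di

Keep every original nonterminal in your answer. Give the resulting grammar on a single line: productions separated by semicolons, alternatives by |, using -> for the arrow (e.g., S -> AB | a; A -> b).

S -> b | Sb | ib | iDb; D -> b | iS | iMS; M -> b | i | Di

Nullable set: {D, M}.
S -> iDb: D nullable, giving iDb | ib.
Drop D -> ε.
D -> iMS: M nullable, giving iMS | iS.
Drop M -> ε.
M -> Di: D nullable, giving Di | i.
Unchanged (no nullable symbols): S -> Sb; S -> b; D -> b; M -> b.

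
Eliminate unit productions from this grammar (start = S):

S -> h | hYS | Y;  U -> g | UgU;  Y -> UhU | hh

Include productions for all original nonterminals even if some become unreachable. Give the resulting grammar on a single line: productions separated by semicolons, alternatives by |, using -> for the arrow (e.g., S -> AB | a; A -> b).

Unit productions: S->Y.
Unit pairs (A ⇒* B via units): (S,Y).
S: inherits non-unit rules of {S, Y} → UhU | h | hYS | hh.
U: inherits non-unit rules of {U} → UgU | g.
Y: inherits non-unit rules of {Y} → UhU | hh.

S -> h | hh | UhU | hYS; U -> g | UgU; Y -> hh | UhU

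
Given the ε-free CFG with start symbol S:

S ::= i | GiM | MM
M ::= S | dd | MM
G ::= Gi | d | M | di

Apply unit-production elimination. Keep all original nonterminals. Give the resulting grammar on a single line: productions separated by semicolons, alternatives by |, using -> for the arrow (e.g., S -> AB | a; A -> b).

S -> i | MM | GiM; G -> d | i | Gi | MM | dd | di | GiM; M -> i | MM | dd | GiM

Unit productions: G->M, M->S.
Unit pairs (A ⇒* B via units): (G,M), (G,S), (M,S).
S: inherits non-unit rules of {S} → GiM | MM | i.
G: inherits non-unit rules of {G, M, S} → Gi | GiM | MM | d | dd | di | i.
M: inherits non-unit rules of {M, S} → GiM | MM | dd | i.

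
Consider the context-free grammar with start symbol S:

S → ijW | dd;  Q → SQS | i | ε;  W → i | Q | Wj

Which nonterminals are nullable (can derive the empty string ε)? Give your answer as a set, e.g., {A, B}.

{Q, W}

Directly nullable (have an ε-rule): {Q}.
W is nullable via W -> Q (every symbol on the right is already known nullable).
Not nullable: S — each has a terminal in every rule's right-hand side or depends on a non-nullable symbol.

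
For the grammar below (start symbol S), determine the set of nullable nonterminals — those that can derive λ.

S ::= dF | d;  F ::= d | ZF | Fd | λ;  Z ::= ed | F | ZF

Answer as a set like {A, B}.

Directly nullable (have an ε-rule): {F}.
Z is nullable via Z -> F (every symbol on the right is already known nullable).
Not nullable: S — each has a terminal in every rule's right-hand side or depends on a non-nullable symbol.

{F, Z}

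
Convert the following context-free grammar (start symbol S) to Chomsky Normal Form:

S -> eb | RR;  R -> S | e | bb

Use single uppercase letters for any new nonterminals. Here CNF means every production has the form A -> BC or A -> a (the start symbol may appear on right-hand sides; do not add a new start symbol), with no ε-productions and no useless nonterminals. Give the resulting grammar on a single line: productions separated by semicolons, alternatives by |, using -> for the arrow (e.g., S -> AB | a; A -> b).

No ε-productions.
After unit-elimination: S -> RR | eb; R -> e | RR | bb | eb.
TERM: introduce A -> b, B -> e and substitute in every rule of length ≥2.

S -> BA | RR; A -> b; B -> e; R -> e | AA | BA | RR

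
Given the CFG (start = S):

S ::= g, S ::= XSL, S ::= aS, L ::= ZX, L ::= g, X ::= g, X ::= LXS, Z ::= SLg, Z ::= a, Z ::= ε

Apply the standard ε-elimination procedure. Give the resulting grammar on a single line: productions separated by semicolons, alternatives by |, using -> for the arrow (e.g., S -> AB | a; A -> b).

S -> g | aS | XSL; L -> X | g | ZX; X -> g | LXS; Z -> a | SLg

Nullable set: {Z}.
L -> ZX: Z nullable, giving X | ZX.
Drop Z -> ε.
Unchanged (no nullable symbols): S -> XSL; S -> aS; S -> g; L -> g; X -> LXS; X -> g; Z -> SLg; Z -> a.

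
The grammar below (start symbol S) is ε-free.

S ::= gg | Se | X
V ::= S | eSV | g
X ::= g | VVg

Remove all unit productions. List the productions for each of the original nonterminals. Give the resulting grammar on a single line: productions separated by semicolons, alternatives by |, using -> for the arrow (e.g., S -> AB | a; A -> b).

Unit productions: S->X, V->S.
Unit pairs (A ⇒* B via units): (S,X), (V,S), (V,X).
S: inherits non-unit rules of {S, X} → Se | VVg | g | gg.
V: inherits non-unit rules of {S, V, X} → Se | VVg | eSV | g | gg.
X: inherits non-unit rules of {X} → VVg | g.

S -> g | Se | gg | VVg; V -> g | Se | gg | VVg | eSV; X -> g | VVg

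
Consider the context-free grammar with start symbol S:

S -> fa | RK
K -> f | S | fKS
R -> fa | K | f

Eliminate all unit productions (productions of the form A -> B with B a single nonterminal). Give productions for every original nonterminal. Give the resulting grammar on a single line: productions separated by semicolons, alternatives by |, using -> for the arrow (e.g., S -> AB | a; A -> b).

S -> RK | fa; K -> f | RK | fa | fKS; R -> f | RK | fa | fKS

Unit productions: K->S, R->K.
Unit pairs (A ⇒* B via units): (K,S), (R,K), (R,S).
S: inherits non-unit rules of {S} → RK | fa.
K: inherits non-unit rules of {K, S} → RK | f | fKS | fa.
R: inherits non-unit rules of {K, R, S} → RK | f | fKS | fa.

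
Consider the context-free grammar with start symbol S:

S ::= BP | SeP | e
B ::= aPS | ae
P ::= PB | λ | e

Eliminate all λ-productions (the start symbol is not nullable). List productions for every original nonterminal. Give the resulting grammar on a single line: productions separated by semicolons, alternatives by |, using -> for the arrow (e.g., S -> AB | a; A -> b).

Nullable set: {P}.
S -> BP: P nullable, giving B | BP.
S -> SeP: P nullable, giving Se | SeP.
B -> aPS: P nullable, giving aPS | aS.
Drop P -> λ.
P -> PB: P nullable, giving B | PB.
Unchanged (no nullable symbols): S -> e; B -> ae; P -> e.

S -> B | e | BP | Se | SeP; B -> aS | ae | aPS; P -> B | e | PB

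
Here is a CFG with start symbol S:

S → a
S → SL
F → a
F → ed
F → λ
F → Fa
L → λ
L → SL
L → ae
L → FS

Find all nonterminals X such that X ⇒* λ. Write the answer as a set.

{F, L}

Directly nullable (have an ε-rule): {F, L}.
Not nullable: S — each has a terminal in every rule's right-hand side or depends on a non-nullable symbol.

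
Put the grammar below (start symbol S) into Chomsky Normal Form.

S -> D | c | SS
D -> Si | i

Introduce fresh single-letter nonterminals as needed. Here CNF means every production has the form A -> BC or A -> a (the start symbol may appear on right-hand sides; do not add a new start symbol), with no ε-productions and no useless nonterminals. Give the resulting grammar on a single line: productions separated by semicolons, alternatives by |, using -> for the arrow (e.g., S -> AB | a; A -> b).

S -> c | i | SA | SS; A -> i

No ε-productions.
After unit-elimination: S -> c | i | SS | Si; D -> i | Si.
TERM: introduce A -> i and substitute in every rule of length ≥2.
Drop unreachable/unproductive: D.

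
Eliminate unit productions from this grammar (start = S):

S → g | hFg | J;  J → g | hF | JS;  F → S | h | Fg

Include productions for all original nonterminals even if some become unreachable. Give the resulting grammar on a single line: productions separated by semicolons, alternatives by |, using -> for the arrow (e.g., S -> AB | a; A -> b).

S -> g | JS | hF | hFg; F -> g | h | Fg | JS | hF | hFg; J -> g | JS | hF

Unit productions: F->S, S->J.
Unit pairs (A ⇒* B via units): (F,J), (F,S), (S,J).
S: inherits non-unit rules of {J, S} → JS | g | hF | hFg.
F: inherits non-unit rules of {F, J, S} → Fg | JS | g | h | hF | hFg.
J: inherits non-unit rules of {J} → JS | g | hF.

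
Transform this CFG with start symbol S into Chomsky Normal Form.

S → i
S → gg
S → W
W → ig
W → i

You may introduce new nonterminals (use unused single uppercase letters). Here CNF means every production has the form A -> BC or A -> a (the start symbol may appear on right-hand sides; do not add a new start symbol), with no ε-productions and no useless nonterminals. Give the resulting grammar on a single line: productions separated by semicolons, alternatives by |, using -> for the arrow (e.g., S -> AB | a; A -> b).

S -> i | AA | BA; A -> g; B -> i

No ε-productions.
After unit-elimination: S -> i | gg | ig; W -> i | ig.
TERM: introduce A -> g, B -> i and substitute in every rule of length ≥2.
Drop unreachable/unproductive: W.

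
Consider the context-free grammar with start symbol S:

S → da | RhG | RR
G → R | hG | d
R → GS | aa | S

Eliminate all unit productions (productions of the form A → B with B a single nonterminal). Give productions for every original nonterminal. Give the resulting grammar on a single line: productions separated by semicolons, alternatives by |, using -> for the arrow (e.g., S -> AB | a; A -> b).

S -> RR | da | RhG; G -> d | GS | RR | aa | da | hG | RhG; R -> GS | RR | aa | da | RhG

Unit productions: G->R, R->S.
Unit pairs (A ⇒* B via units): (G,R), (G,S), (R,S).
S: inherits non-unit rules of {S} → RR | RhG | da.
G: inherits non-unit rules of {G, R, S} → GS | RR | RhG | aa | d | da | hG.
R: inherits non-unit rules of {R, S} → GS | RR | RhG | aa | da.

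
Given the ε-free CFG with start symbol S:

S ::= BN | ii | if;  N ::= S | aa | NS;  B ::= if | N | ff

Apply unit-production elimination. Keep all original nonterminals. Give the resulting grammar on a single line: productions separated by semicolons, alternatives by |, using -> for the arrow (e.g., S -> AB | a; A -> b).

Unit productions: B->N, N->S.
Unit pairs (A ⇒* B via units): (B,N), (B,S), (N,S).
S: inherits non-unit rules of {S} → BN | if | ii.
B: inherits non-unit rules of {B, N, S} → BN | NS | aa | ff | if | ii.
N: inherits non-unit rules of {N, S} → BN | NS | aa | if | ii.

S -> BN | if | ii; B -> BN | NS | aa | ff | if | ii; N -> BN | NS | aa | if | ii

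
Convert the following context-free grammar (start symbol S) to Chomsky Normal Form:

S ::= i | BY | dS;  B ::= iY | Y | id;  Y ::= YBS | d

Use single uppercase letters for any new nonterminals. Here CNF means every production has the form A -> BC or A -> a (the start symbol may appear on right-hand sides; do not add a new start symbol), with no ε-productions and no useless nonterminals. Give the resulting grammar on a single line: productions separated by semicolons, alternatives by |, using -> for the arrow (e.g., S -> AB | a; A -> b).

No ε-productions.
After unit-elimination: S -> i | BY | dS; B -> d | iY | id | YBS; Y -> d | YBS.
TERM: introduce C -> d, A -> i and substitute in every rule of length ≥2.
BIN: B -> YBS becomes B -> YD, D -> BS; Y -> YBS becomes Y -> YE, E -> BS.

S -> i | BY | CS; A -> i; B -> d | AC | AY | YD; C -> d; D -> BS; E -> BS; Y -> d | YE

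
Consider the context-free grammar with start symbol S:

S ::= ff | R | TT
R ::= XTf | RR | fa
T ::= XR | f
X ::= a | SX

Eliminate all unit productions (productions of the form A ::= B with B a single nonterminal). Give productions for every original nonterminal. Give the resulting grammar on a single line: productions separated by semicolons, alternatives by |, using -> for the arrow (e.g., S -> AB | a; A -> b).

S -> RR | TT | fa | ff | XTf; R -> RR | fa | XTf; T -> f | XR; X -> a | SX

Unit productions: S->R.
Unit pairs (A ⇒* B via units): (S,R).
S: inherits non-unit rules of {R, S} → RR | TT | XTf | fa | ff.
R: inherits non-unit rules of {R} → RR | XTf | fa.
T: inherits non-unit rules of {T} → XR | f.
X: inherits non-unit rules of {X} → SX | a.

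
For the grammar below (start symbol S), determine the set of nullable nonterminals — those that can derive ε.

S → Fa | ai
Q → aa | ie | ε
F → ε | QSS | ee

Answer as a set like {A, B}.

Directly nullable (have an ε-rule): {F, Q}.
Not nullable: S — each has a terminal in every rule's right-hand side or depends on a non-nullable symbol.

{F, Q}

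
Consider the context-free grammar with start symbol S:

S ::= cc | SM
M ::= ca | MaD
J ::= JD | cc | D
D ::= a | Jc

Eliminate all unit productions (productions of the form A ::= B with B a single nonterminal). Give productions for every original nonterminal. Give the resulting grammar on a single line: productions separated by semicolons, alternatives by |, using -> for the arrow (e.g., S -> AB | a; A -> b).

S -> SM | cc; D -> a | Jc; J -> a | JD | Jc | cc; M -> ca | MaD

Unit productions: J->D.
Unit pairs (A ⇒* B via units): (J,D).
S: inherits non-unit rules of {S} → SM | cc.
D: inherits non-unit rules of {D} → Jc | a.
J: inherits non-unit rules of {D, J} → JD | Jc | a | cc.
M: inherits non-unit rules of {M} → MaD | ca.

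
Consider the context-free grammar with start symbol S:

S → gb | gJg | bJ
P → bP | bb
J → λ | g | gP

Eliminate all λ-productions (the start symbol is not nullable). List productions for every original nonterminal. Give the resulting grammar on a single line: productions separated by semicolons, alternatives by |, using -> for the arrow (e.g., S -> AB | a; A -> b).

Nullable set: {J}.
S -> bJ: J nullable, giving b | bJ.
S -> gJg: J nullable, giving gJg | gg.
Drop J -> λ.
Unchanged (no nullable symbols): S -> gb; J -> g; J -> gP; P -> bP; P -> bb.

S -> b | bJ | gb | gg | gJg; J -> g | gP; P -> bP | bb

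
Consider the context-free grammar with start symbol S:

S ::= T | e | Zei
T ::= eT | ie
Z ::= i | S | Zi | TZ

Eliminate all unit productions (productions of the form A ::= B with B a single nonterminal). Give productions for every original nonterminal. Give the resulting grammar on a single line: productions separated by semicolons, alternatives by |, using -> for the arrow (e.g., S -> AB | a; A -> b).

Unit productions: S->T, Z->S.
Unit pairs (A ⇒* B via units): (S,T), (Z,S), (Z,T).
S: inherits non-unit rules of {S, T} → Zei | e | eT | ie.
T: inherits non-unit rules of {T} → eT | ie.
Z: inherits non-unit rules of {S, T, Z} → TZ | Zei | Zi | e | eT | i | ie.

S -> e | eT | ie | Zei; T -> eT | ie; Z -> e | i | TZ | Zi | eT | ie | Zei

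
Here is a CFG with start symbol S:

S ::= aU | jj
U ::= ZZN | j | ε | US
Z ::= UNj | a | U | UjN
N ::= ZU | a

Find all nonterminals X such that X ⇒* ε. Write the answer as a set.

{N, U, Z}

Directly nullable (have an ε-rule): {U}.
Z is nullable via Z -> U (every symbol on the right is already known nullable).
N is nullable via N -> ZU (every symbol on the right is already known nullable).
Not nullable: S — each has a terminal in every rule's right-hand side or depends on a non-nullable symbol.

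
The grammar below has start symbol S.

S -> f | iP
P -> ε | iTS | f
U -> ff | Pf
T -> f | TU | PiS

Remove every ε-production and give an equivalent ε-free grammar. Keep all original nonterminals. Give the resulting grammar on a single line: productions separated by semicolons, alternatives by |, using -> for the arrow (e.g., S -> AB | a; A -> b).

S -> f | i | iP; P -> f | iTS; T -> f | TU | iS | PiS; U -> f | Pf | ff

Nullable set: {P}.
S -> iP: P nullable, giving i | iP.
Drop P -> ε.
T -> PiS: P nullable, giving PiS | iS.
U -> Pf: P nullable, giving Pf | f.
Unchanged (no nullable symbols): S -> f; P -> f; P -> iTS; T -> TU; T -> f; U -> ff.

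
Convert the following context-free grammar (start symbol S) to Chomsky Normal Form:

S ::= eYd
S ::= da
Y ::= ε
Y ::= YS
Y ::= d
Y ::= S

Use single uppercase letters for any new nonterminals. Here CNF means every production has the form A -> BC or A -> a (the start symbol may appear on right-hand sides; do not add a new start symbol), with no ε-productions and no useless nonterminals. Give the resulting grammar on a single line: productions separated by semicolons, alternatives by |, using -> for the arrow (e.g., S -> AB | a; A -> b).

S -> AB | CA | CD; A -> d; B -> a; C -> e; D -> YA; E -> YA; Y -> d | AB | CA | CE | YS

Nullable: {Y}; after ε-elimination: S -> da | ed | eYd; Y -> S | d | YS.
After unit-elimination: S -> da | ed | eYd; Y -> d | YS | da | ed | eYd.
TERM: introduce B -> a, A -> d, C -> e and substitute in every rule of length ≥2.
BIN: S -> CYA becomes S -> CD, D -> YA; Y -> CYA becomes Y -> CE, E -> YA.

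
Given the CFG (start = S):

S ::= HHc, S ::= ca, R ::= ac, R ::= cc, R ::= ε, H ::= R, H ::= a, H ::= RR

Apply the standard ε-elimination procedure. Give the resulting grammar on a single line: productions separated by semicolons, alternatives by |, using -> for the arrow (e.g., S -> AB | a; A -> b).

Nullable set: {H, R}.
S -> HHc: H, H nullable, giving HHc | Hc | c.
H -> R: R nullable, giving R.
H -> RR: R, R nullable, giving R | RR.
Drop R -> ε.
Unchanged (no nullable symbols): S -> ca; H -> a; R -> ac; R -> cc.

S -> c | Hc | ca | HHc; H -> R | a | RR; R -> ac | cc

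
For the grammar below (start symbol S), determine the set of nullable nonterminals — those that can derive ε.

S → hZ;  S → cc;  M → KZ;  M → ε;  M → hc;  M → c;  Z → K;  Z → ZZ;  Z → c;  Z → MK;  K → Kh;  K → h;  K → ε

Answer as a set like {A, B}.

Directly nullable (have an ε-rule): {K, M}.
Z is nullable via Z -> K (every symbol on the right is already known nullable).
Not nullable: S — each has a terminal in every rule's right-hand side or depends on a non-nullable symbol.

{K, M, Z}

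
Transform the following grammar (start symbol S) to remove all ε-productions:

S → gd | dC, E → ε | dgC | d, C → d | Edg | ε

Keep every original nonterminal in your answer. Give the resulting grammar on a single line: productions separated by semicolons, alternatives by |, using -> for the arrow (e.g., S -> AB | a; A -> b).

Nullable set: {C, E}.
S -> dC: C nullable, giving d | dC.
Drop C -> ε.
C -> Edg: E nullable, giving Edg | dg.
Drop E -> ε.
E -> dgC: C nullable, giving dg | dgC.
Unchanged (no nullable symbols): S -> gd; C -> d; E -> d.

S -> d | dC | gd; C -> d | dg | Edg; E -> d | dg | dgC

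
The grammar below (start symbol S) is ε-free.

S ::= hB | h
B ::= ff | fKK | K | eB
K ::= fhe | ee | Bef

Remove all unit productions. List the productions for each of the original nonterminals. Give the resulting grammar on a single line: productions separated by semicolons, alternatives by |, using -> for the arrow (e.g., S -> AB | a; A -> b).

S -> h | hB; B -> eB | ee | ff | Bef | fKK | fhe; K -> ee | Bef | fhe

Unit productions: B->K.
Unit pairs (A ⇒* B via units): (B,K).
S: inherits non-unit rules of {S} → h | hB.
B: inherits non-unit rules of {B, K} → Bef | eB | ee | fKK | ff | fhe.
K: inherits non-unit rules of {K} → Bef | ee | fhe.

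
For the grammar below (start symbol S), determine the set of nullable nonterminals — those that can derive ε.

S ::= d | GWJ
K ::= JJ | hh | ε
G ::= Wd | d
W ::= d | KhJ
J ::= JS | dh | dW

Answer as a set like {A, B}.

{K}

Directly nullable (have an ε-rule): {K}.
Not nullable: G, J, S, W — each has a terminal in every rule's right-hand side or depends on a non-nullable symbol.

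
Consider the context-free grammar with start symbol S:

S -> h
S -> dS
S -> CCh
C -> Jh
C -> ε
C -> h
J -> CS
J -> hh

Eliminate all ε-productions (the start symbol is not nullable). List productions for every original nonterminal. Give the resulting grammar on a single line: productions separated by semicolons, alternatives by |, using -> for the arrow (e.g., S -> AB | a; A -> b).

S -> h | Ch | dS | CCh; C -> h | Jh; J -> S | CS | hh

Nullable set: {C}.
S -> CCh: C, C nullable, giving CCh | Ch | h.
Drop C -> ε.
J -> CS: C nullable, giving CS | S.
Unchanged (no nullable symbols): S -> dS; S -> h; C -> Jh; C -> h; J -> hh.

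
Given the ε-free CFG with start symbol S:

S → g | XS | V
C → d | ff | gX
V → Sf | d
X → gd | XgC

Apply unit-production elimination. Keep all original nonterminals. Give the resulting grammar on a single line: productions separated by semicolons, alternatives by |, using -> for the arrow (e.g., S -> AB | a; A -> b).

Unit productions: S->V.
Unit pairs (A ⇒* B via units): (S,V).
S: inherits non-unit rules of {S, V} → Sf | XS | d | g.
C: inherits non-unit rules of {C} → d | ff | gX.
V: inherits non-unit rules of {V} → Sf | d.
X: inherits non-unit rules of {X} → XgC | gd.

S -> d | g | Sf | XS; C -> d | ff | gX; V -> d | Sf; X -> gd | XgC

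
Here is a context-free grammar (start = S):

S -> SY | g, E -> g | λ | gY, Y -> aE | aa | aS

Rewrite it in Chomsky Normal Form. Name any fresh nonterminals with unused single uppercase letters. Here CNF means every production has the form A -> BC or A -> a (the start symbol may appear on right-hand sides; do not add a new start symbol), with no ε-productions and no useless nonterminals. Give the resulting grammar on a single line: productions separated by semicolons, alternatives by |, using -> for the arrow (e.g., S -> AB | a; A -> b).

Nullable: {E}; after ε-elimination: S -> g | SY; E -> g | gY; Y -> a | aE | aS | aa.
No unit productions to eliminate.
TERM: introduce B -> a, A -> g and substitute in every rule of length ≥2.

S -> g | SY; A -> g; B -> a; E -> g | AY; Y -> a | BB | BE | BS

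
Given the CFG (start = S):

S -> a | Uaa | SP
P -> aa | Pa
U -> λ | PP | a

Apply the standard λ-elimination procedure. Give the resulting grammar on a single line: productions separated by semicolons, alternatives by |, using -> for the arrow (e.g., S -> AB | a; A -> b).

S -> a | SP | aa | Uaa; P -> Pa | aa; U -> a | PP

Nullable set: {U}.
S -> Uaa: U nullable, giving Uaa | aa.
Drop U -> λ.
Unchanged (no nullable symbols): S -> SP; S -> a; P -> Pa; P -> aa; U -> PP; U -> a.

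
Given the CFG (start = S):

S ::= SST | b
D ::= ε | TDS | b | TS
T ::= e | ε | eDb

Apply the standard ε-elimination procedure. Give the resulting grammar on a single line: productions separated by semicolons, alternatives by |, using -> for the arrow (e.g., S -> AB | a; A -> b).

S -> b | SS | SST; D -> S | b | DS | TS | TDS; T -> e | eb | eDb

Nullable set: {D, T}.
S -> SST: T nullable, giving SS | SST.
Drop D -> ε.
D -> TDS: T, D nullable, giving DS | S | TDS | TS.
D -> TS: T nullable, giving S | TS.
Drop T -> ε.
T -> eDb: D nullable, giving eDb | eb.
Unchanged (no nullable symbols): S -> b; D -> b; T -> e.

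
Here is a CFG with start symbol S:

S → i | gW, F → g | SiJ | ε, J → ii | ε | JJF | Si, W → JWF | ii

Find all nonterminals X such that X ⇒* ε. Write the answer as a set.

Directly nullable (have an ε-rule): {F, J}.
Not nullable: S, W — each has a terminal in every rule's right-hand side or depends on a non-nullable symbol.

{F, J}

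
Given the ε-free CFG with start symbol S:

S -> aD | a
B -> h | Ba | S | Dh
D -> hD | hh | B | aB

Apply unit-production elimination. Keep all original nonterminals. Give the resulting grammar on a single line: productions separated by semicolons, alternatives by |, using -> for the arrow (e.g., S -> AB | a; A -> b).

Unit productions: B->S, D->B.
Unit pairs (A ⇒* B via units): (B,S), (D,B), (D,S).
S: inherits non-unit rules of {S} → a | aD.
B: inherits non-unit rules of {B, S} → Ba | Dh | a | aD | h.
D: inherits non-unit rules of {B, D, S} → Ba | Dh | a | aB | aD | h | hD | hh.

S -> a | aD; B -> a | h | Ba | Dh | aD; D -> a | h | Ba | Dh | aB | aD | hD | hh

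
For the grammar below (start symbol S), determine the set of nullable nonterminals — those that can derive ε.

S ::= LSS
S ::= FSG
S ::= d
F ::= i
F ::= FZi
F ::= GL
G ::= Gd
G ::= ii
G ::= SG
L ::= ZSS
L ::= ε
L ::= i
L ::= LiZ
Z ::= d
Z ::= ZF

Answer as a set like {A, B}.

{L}

Directly nullable (have an ε-rule): {L}.
Not nullable: F, G, S, Z — each has a terminal in every rule's right-hand side or depends on a non-nullable symbol.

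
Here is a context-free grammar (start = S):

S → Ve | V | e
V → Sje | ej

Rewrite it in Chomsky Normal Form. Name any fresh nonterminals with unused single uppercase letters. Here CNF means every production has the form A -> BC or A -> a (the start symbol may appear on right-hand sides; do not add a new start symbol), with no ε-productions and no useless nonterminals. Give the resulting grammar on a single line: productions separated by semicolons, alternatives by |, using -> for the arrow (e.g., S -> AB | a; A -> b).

S -> e | BA | SC | VB; A -> j; B -> e; C -> AB; D -> AB; V -> BA | SD

No ε-productions.
After unit-elimination: S -> e | Ve | ej | Sje; V -> ej | Sje.
TERM: introduce B -> e, A -> j and substitute in every rule of length ≥2.
BIN: S -> SAB becomes S -> SC, C -> AB; V -> SAB becomes V -> SD, D -> AB.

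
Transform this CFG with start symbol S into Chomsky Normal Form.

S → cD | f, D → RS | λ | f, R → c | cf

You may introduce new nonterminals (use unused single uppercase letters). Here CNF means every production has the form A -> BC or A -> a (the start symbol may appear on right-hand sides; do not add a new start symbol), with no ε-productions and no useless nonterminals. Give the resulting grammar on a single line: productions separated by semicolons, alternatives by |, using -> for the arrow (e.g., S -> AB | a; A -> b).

Nullable: {D}; after ε-elimination: S -> c | f | cD; D -> f | RS; R -> c | cf.
No unit productions to eliminate.
TERM: introduce A -> c, B -> f and substitute in every rule of length ≥2.

S -> c | f | AD; A -> c; B -> f; D -> f | RS; R -> c | AB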